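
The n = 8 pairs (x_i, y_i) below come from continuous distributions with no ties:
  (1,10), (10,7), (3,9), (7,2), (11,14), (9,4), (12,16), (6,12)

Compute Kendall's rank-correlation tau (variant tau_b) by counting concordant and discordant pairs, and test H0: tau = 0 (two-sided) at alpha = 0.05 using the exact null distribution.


Step 1: Enumerate the 28 unordered pairs (i,j) with i<j and classify each by sign(x_j-x_i) * sign(y_j-y_i).
  (1,2):dx=+9,dy=-3->D; (1,3):dx=+2,dy=-1->D; (1,4):dx=+6,dy=-8->D; (1,5):dx=+10,dy=+4->C
  (1,6):dx=+8,dy=-6->D; (1,7):dx=+11,dy=+6->C; (1,8):dx=+5,dy=+2->C; (2,3):dx=-7,dy=+2->D
  (2,4):dx=-3,dy=-5->C; (2,5):dx=+1,dy=+7->C; (2,6):dx=-1,dy=-3->C; (2,7):dx=+2,dy=+9->C
  (2,8):dx=-4,dy=+5->D; (3,4):dx=+4,dy=-7->D; (3,5):dx=+8,dy=+5->C; (3,6):dx=+6,dy=-5->D
  (3,7):dx=+9,dy=+7->C; (3,8):dx=+3,dy=+3->C; (4,5):dx=+4,dy=+12->C; (4,6):dx=+2,dy=+2->C
  (4,7):dx=+5,dy=+14->C; (4,8):dx=-1,dy=+10->D; (5,6):dx=-2,dy=-10->C; (5,7):dx=+1,dy=+2->C
  (5,8):dx=-5,dy=-2->C; (6,7):dx=+3,dy=+12->C; (6,8):dx=-3,dy=+8->D; (7,8):dx=-6,dy=-4->C
Step 2: C = 18, D = 10, total pairs = 28.
Step 3: tau = (C - D)/(n(n-1)/2) = (18 - 10)/28 = 0.285714.
Step 4: Exact two-sided p-value (enumerate n! = 40320 permutations of y under H0): p = 0.398760.
Step 5: alpha = 0.05. fail to reject H0.

tau_b = 0.2857 (C=18, D=10), p = 0.398760, fail to reject H0.


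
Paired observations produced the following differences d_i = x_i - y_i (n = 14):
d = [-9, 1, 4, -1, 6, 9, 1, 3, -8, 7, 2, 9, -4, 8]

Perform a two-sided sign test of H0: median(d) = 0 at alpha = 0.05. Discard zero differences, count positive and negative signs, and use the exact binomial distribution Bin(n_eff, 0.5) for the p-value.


Step 1: Discard zero differences. Original n = 14; n_eff = number of nonzero differences = 14.
Nonzero differences (with sign): -9, +1, +4, -1, +6, +9, +1, +3, -8, +7, +2, +9, -4, +8
Step 2: Count signs: positive = 10, negative = 4.
Step 3: Under H0: P(positive) = 0.5, so the number of positives S ~ Bin(14, 0.5).
Step 4: Two-sided exact p-value = sum of Bin(14,0.5) probabilities at or below the observed probability = 0.179565.
Step 5: alpha = 0.05. fail to reject H0.

n_eff = 14, pos = 10, neg = 4, p = 0.179565, fail to reject H0.


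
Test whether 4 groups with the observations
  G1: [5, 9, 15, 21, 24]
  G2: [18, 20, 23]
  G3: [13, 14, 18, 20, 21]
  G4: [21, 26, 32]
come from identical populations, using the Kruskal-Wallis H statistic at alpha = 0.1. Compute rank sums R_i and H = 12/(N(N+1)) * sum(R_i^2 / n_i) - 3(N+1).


Step 1: Combine all N = 16 observations and assign midranks.
sorted (value, group, rank): (5,G1,1), (9,G1,2), (13,G3,3), (14,G3,4), (15,G1,5), (18,G2,6.5), (18,G3,6.5), (20,G2,8.5), (20,G3,8.5), (21,G1,11), (21,G3,11), (21,G4,11), (23,G2,13), (24,G1,14), (26,G4,15), (32,G4,16)
Step 2: Sum ranks within each group.
R_1 = 33 (n_1 = 5)
R_2 = 28 (n_2 = 3)
R_3 = 33 (n_3 = 5)
R_4 = 42 (n_4 = 3)
Step 3: H = 12/(N(N+1)) * sum(R_i^2/n_i) - 3(N+1)
     = 12/(16*17) * (33^2/5 + 28^2/3 + 33^2/5 + 42^2/3) - 3*17
     = 0.044118 * 1284.93 - 51
     = 5.688235.
Step 4: Ties present; correction factor C = 1 - 36/(16^3 - 16) = 0.991176. Corrected H = 5.688235 / 0.991176 = 5.738872.
Step 5: Under H0, H ~ chi^2(3); p-value = 0.125029.
Step 6: alpha = 0.1. fail to reject H0.

H = 5.7389, df = 3, p = 0.125029, fail to reject H0.


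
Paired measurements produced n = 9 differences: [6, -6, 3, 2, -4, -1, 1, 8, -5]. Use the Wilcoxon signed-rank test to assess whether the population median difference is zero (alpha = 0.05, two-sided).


Step 1: Drop any zero differences (none here) and take |d_i|.
|d| = [6, 6, 3, 2, 4, 1, 1, 8, 5]
Step 2: Midrank |d_i| (ties get averaged ranks).
ranks: |6|->7.5, |6|->7.5, |3|->4, |2|->3, |4|->5, |1|->1.5, |1|->1.5, |8|->9, |5|->6
Step 3: Attach original signs; sum ranks with positive sign and with negative sign.
W+ = 7.5 + 4 + 3 + 1.5 + 9 = 25
W- = 7.5 + 5 + 1.5 + 6 = 20
(Check: W+ + W- = 45 should equal n(n+1)/2 = 45.)
Step 4: Test statistic W = min(W+, W-) = 20.
Step 5: Ties in |d|, so use the tie-corrected normal approximation.
        E[W] = n(n+1)/4 = 9*10/4 = 22.5.
        Tie groups: |d|=1 (t=2), |d|=6 (t=2); sum(t^3 - t) = 12.
        Var[W] = n(n+1)(2n+1)/24 - sum(t^3-t)/48 = 1710/24 - 12/48 = 71.
        z = (W - E[W]) / sqrt(Var[W]) = (20 - 22.5) / 8.4261 = -0.2967.
        Two-sided p = 2*Phi(z) = 0.766699.
Step 6: alpha = 0.05. fail to reject H0.

W+ = 25, W- = 20, W = min = 20, p = 0.766699, fail to reject H0.


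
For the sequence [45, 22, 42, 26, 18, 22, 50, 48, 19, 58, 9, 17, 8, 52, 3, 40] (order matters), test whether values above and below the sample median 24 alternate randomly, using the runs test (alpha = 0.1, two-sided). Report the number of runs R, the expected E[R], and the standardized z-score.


Step 1: Compute median = 24; label A = above, B = below.
Labels in order: ABAABBAABABBBABA  (n_A = 8, n_B = 8)
Step 2: Count runs R = 11.
Step 3: Under H0 (random ordering), E[R] = 2*n_A*n_B/(n_A+n_B) + 1 = 2*8*8/16 + 1 = 9.0000.
        Var[R] = 2*n_A*n_B*(2*n_A*n_B - n_A - n_B) / ((n_A+n_B)^2 * (n_A+n_B-1)) = 14336/3840 = 3.7333.
        SD[R] = 1.9322.
Step 4: Continuity-corrected z = (R - 0.5 - E[R]) / SD[R] = (11 - 0.5 - 9.0000) / 1.9322 = 0.7763.
Step 5: Two-sided p-value via normal approximation = 2*(1 - Phi(|z|)) = 0.437558.
Step 6: alpha = 0.1. fail to reject H0.

R = 11, z = 0.7763, p = 0.437558, fail to reject H0.


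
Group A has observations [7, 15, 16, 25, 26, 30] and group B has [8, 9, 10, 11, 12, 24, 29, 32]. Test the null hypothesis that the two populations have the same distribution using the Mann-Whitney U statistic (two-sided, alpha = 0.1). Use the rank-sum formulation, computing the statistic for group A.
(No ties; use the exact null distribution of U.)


Step 1: Combine and sort all 14 observations; assign midranks.
sorted (value, group): (7,X), (8,Y), (9,Y), (10,Y), (11,Y), (12,Y), (15,X), (16,X), (24,Y), (25,X), (26,X), (29,Y), (30,X), (32,Y)
ranks: 7->1, 8->2, 9->3, 10->4, 11->5, 12->6, 15->7, 16->8, 24->9, 25->10, 26->11, 29->12, 30->13, 32->14
Step 2: Rank sum for X: R1 = 1 + 7 + 8 + 10 + 11 + 13 = 50.
Step 3: U_X = R1 - n1(n1+1)/2 = 50 - 6*7/2 = 50 - 21 = 29.
       U_Y = n1*n2 - U_X = 48 - 29 = 19.
Step 4: No ties, so the exact null distribution of U (based on enumerating the C(14,6) = 3003 equally likely rank assignments) gives the two-sided p-value.
Step 5: p-value = 0.572761; compare to alpha = 0.1. fail to reject H0.

U_X = 29, p = 0.572761, fail to reject H0 at alpha = 0.1.


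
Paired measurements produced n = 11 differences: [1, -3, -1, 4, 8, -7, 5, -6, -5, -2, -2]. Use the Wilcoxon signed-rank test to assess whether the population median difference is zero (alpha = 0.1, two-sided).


Step 1: Drop any zero differences (none here) and take |d_i|.
|d| = [1, 3, 1, 4, 8, 7, 5, 6, 5, 2, 2]
Step 2: Midrank |d_i| (ties get averaged ranks).
ranks: |1|->1.5, |3|->5, |1|->1.5, |4|->6, |8|->11, |7|->10, |5|->7.5, |6|->9, |5|->7.5, |2|->3.5, |2|->3.5
Step 3: Attach original signs; sum ranks with positive sign and with negative sign.
W+ = 1.5 + 6 + 11 + 7.5 = 26
W- = 5 + 1.5 + 10 + 9 + 7.5 + 3.5 + 3.5 = 40
(Check: W+ + W- = 66 should equal n(n+1)/2 = 66.)
Step 4: Test statistic W = min(W+, W-) = 26.
Step 5: Ties in |d|, so use the tie-corrected normal approximation.
        E[W] = n(n+1)/4 = 11*12/4 = 33.
        Tie groups: |d|=1 (t=2), |d|=2 (t=2), |d|=5 (t=2); sum(t^3 - t) = 18.
        Var[W] = n(n+1)(2n+1)/24 - sum(t^3-t)/48 = 3036/24 - 18/48 = 126.125.
        z = (W - E[W]) / sqrt(Var[W]) = (26 - 33) / 11.2305 = -0.6233.
        Two-sided p = 2*Phi(z) = 0.533087.
Step 6: alpha = 0.1. fail to reject H0.

W+ = 26, W- = 40, W = min = 26, p = 0.533087, fail to reject H0.


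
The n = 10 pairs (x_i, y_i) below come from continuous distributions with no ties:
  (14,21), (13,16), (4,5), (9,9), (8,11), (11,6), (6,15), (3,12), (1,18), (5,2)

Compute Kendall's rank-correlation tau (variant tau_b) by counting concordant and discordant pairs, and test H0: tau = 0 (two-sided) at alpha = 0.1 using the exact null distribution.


Step 1: Enumerate the 45 unordered pairs (i,j) with i<j and classify each by sign(x_j-x_i) * sign(y_j-y_i).
  (1,2):dx=-1,dy=-5->C; (1,3):dx=-10,dy=-16->C; (1,4):dx=-5,dy=-12->C; (1,5):dx=-6,dy=-10->C
  (1,6):dx=-3,dy=-15->C; (1,7):dx=-8,dy=-6->C; (1,8):dx=-11,dy=-9->C; (1,9):dx=-13,dy=-3->C
  (1,10):dx=-9,dy=-19->C; (2,3):dx=-9,dy=-11->C; (2,4):dx=-4,dy=-7->C; (2,5):dx=-5,dy=-5->C
  (2,6):dx=-2,dy=-10->C; (2,7):dx=-7,dy=-1->C; (2,8):dx=-10,dy=-4->C; (2,9):dx=-12,dy=+2->D
  (2,10):dx=-8,dy=-14->C; (3,4):dx=+5,dy=+4->C; (3,5):dx=+4,dy=+6->C; (3,6):dx=+7,dy=+1->C
  (3,7):dx=+2,dy=+10->C; (3,8):dx=-1,dy=+7->D; (3,9):dx=-3,dy=+13->D; (3,10):dx=+1,dy=-3->D
  (4,5):dx=-1,dy=+2->D; (4,6):dx=+2,dy=-3->D; (4,7):dx=-3,dy=+6->D; (4,8):dx=-6,dy=+3->D
  (4,9):dx=-8,dy=+9->D; (4,10):dx=-4,dy=-7->C; (5,6):dx=+3,dy=-5->D; (5,7):dx=-2,dy=+4->D
  (5,8):dx=-5,dy=+1->D; (5,9):dx=-7,dy=+7->D; (5,10):dx=-3,dy=-9->C; (6,7):dx=-5,dy=+9->D
  (6,8):dx=-8,dy=+6->D; (6,9):dx=-10,dy=+12->D; (6,10):dx=-6,dy=-4->C; (7,8):dx=-3,dy=-3->C
  (7,9):dx=-5,dy=+3->D; (7,10):dx=-1,dy=-13->C; (8,9):dx=-2,dy=+6->D; (8,10):dx=+2,dy=-10->D
  (9,10):dx=+4,dy=-16->D
Step 2: C = 25, D = 20, total pairs = 45.
Step 3: tau = (C - D)/(n(n-1)/2) = (25 - 20)/45 = 0.111111.
Step 4: Exact two-sided p-value (enumerate n! = 3628800 permutations of y under H0): p = 0.727490.
Step 5: alpha = 0.1. fail to reject H0.

tau_b = 0.1111 (C=25, D=20), p = 0.727490, fail to reject H0.


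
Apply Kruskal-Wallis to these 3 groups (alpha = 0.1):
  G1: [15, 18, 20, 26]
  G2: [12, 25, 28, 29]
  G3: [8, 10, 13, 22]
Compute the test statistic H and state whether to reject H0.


Step 1: Combine all N = 12 observations and assign midranks.
sorted (value, group, rank): (8,G3,1), (10,G3,2), (12,G2,3), (13,G3,4), (15,G1,5), (18,G1,6), (20,G1,7), (22,G3,8), (25,G2,9), (26,G1,10), (28,G2,11), (29,G2,12)
Step 2: Sum ranks within each group.
R_1 = 28 (n_1 = 4)
R_2 = 35 (n_2 = 4)
R_3 = 15 (n_3 = 4)
Step 3: H = 12/(N(N+1)) * sum(R_i^2/n_i) - 3(N+1)
     = 12/(12*13) * (28^2/4 + 35^2/4 + 15^2/4) - 3*13
     = 0.076923 * 558.5 - 39
     = 3.961538.
Step 4: No ties, so H is used without correction.
Step 5: Under H0, H ~ chi^2(2); p-value = 0.137963.
Step 6: alpha = 0.1. fail to reject H0.

H = 3.9615, df = 2, p = 0.137963, fail to reject H0.


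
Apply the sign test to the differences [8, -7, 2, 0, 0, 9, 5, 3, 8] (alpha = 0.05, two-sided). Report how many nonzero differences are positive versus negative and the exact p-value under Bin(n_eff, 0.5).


Step 1: Discard zero differences. Original n = 9; n_eff = number of nonzero differences = 7.
Nonzero differences (with sign): +8, -7, +2, +9, +5, +3, +8
Step 2: Count signs: positive = 6, negative = 1.
Step 3: Under H0: P(positive) = 0.5, so the number of positives S ~ Bin(7, 0.5).
Step 4: Two-sided exact p-value = sum of Bin(7,0.5) probabilities at or below the observed probability = 0.125000.
Step 5: alpha = 0.05. fail to reject H0.

n_eff = 7, pos = 6, neg = 1, p = 0.125000, fail to reject H0.


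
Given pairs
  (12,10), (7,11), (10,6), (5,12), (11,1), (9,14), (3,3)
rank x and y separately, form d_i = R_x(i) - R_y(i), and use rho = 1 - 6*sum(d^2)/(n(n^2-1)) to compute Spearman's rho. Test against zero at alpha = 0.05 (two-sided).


Step 1: Rank x and y separately (midranks; no ties here).
rank(x): 12->7, 7->3, 10->5, 5->2, 11->6, 9->4, 3->1
rank(y): 10->4, 11->5, 6->3, 12->6, 1->1, 14->7, 3->2
Step 2: d_i = R_x(i) - R_y(i); compute d_i^2.
  (7-4)^2=9, (3-5)^2=4, (5-3)^2=4, (2-6)^2=16, (6-1)^2=25, (4-7)^2=9, (1-2)^2=1
sum(d^2) = 68.
Step 3: rho = 1 - 6*68 / (7*(7^2 - 1)) = 1 - 408/336 = -0.214286.
Step 4: Under H0, t = rho * sqrt((n-2)/(1-rho^2)) = -0.4906 ~ t(5).
Step 5: Two-sided p-value from the t-distribution with 5 df = 0.644512.
Step 6: alpha = 0.05. fail to reject H0.

rho = -0.2143, p = 0.644512, fail to reject H0 at alpha = 0.05.


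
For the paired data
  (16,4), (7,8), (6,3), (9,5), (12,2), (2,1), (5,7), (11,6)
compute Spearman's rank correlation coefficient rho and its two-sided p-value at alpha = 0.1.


Step 1: Rank x and y separately (midranks; no ties here).
rank(x): 16->8, 7->4, 6->3, 9->5, 12->7, 2->1, 5->2, 11->6
rank(y): 4->4, 8->8, 3->3, 5->5, 2->2, 1->1, 7->7, 6->6
Step 2: d_i = R_x(i) - R_y(i); compute d_i^2.
  (8-4)^2=16, (4-8)^2=16, (3-3)^2=0, (5-5)^2=0, (7-2)^2=25, (1-1)^2=0, (2-7)^2=25, (6-6)^2=0
sum(d^2) = 82.
Step 3: rho = 1 - 6*82 / (8*(8^2 - 1)) = 1 - 492/504 = 0.023810.
Step 4: Under H0, t = rho * sqrt((n-2)/(1-rho^2)) = 0.0583 ~ t(6).
Step 5: Two-sided p-value from the t-distribution with 6 df = 0.955374.
Step 6: alpha = 0.1. fail to reject H0.

rho = 0.0238, p = 0.955374, fail to reject H0 at alpha = 0.1.


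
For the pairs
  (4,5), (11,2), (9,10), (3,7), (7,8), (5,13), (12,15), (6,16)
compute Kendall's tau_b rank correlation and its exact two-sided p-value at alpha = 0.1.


Step 1: Enumerate the 28 unordered pairs (i,j) with i<j and classify each by sign(x_j-x_i) * sign(y_j-y_i).
  (1,2):dx=+7,dy=-3->D; (1,3):dx=+5,dy=+5->C; (1,4):dx=-1,dy=+2->D; (1,5):dx=+3,dy=+3->C
  (1,6):dx=+1,dy=+8->C; (1,7):dx=+8,dy=+10->C; (1,8):dx=+2,dy=+11->C; (2,3):dx=-2,dy=+8->D
  (2,4):dx=-8,dy=+5->D; (2,5):dx=-4,dy=+6->D; (2,6):dx=-6,dy=+11->D; (2,7):dx=+1,dy=+13->C
  (2,8):dx=-5,dy=+14->D; (3,4):dx=-6,dy=-3->C; (3,5):dx=-2,dy=-2->C; (3,6):dx=-4,dy=+3->D
  (3,7):dx=+3,dy=+5->C; (3,8):dx=-3,dy=+6->D; (4,5):dx=+4,dy=+1->C; (4,6):dx=+2,dy=+6->C
  (4,7):dx=+9,dy=+8->C; (4,8):dx=+3,dy=+9->C; (5,6):dx=-2,dy=+5->D; (5,7):dx=+5,dy=+7->C
  (5,8):dx=-1,dy=+8->D; (6,7):dx=+7,dy=+2->C; (6,8):dx=+1,dy=+3->C; (7,8):dx=-6,dy=+1->D
Step 2: C = 16, D = 12, total pairs = 28.
Step 3: tau = (C - D)/(n(n-1)/2) = (16 - 12)/28 = 0.142857.
Step 4: Exact two-sided p-value (enumerate n! = 40320 permutations of y under H0): p = 0.719544.
Step 5: alpha = 0.1. fail to reject H0.

tau_b = 0.1429 (C=16, D=12), p = 0.719544, fail to reject H0.


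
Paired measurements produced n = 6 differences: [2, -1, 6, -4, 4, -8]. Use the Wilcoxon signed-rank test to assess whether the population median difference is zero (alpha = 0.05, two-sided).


Step 1: Drop any zero differences (none here) and take |d_i|.
|d| = [2, 1, 6, 4, 4, 8]
Step 2: Midrank |d_i| (ties get averaged ranks).
ranks: |2|->2, |1|->1, |6|->5, |4|->3.5, |4|->3.5, |8|->6
Step 3: Attach original signs; sum ranks with positive sign and with negative sign.
W+ = 2 + 5 + 3.5 = 10.5
W- = 1 + 3.5 + 6 = 10.5
(Check: W+ + W- = 21 should equal n(n+1)/2 = 21.)
Step 4: Test statistic W = min(W+, W-) = 10.5.
Step 5: Ties in |d|, so use the tie-corrected normal approximation.
        E[W] = n(n+1)/4 = 6*7/4 = 10.5.
        Tie groups: |d|=4 (t=2); sum(t^3 - t) = 6.
        Var[W] = n(n+1)(2n+1)/24 - sum(t^3-t)/48 = 546/24 - 6/48 = 22.625.
        z = (W - E[W]) / sqrt(Var[W]) = (10.5 - 10.5) / 4.7566 = 0.0000.
        Two-sided p = 2*Phi(z) = 1.000000.
Step 6: alpha = 0.05. fail to reject H0.

W+ = 10.5, W- = 10.5, W = min = 10.5, p = 1.000000, fail to reject H0.


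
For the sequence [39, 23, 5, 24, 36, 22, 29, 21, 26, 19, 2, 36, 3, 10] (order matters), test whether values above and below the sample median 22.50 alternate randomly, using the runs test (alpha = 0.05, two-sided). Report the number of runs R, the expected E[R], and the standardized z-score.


Step 1: Compute median = 22.50; label A = above, B = below.
Labels in order: AABAABABABBABB  (n_A = 7, n_B = 7)
Step 2: Count runs R = 10.
Step 3: Under H0 (random ordering), E[R] = 2*n_A*n_B/(n_A+n_B) + 1 = 2*7*7/14 + 1 = 8.0000.
        Var[R] = 2*n_A*n_B*(2*n_A*n_B - n_A - n_B) / ((n_A+n_B)^2 * (n_A+n_B-1)) = 8232/2548 = 3.2308.
        SD[R] = 1.7974.
Step 4: Continuity-corrected z = (R - 0.5 - E[R]) / SD[R] = (10 - 0.5 - 8.0000) / 1.7974 = 0.8345.
Step 5: Two-sided p-value via normal approximation = 2*(1 - Phi(|z|)) = 0.403986.
Step 6: alpha = 0.05. fail to reject H0.

R = 10, z = 0.8345, p = 0.403986, fail to reject H0.


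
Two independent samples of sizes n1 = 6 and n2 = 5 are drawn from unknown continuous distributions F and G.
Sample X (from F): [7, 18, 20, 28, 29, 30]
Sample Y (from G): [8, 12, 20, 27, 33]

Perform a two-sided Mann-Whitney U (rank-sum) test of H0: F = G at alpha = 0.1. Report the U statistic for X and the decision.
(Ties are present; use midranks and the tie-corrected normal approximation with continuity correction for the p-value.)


Step 1: Combine and sort all 11 observations; assign midranks.
sorted (value, group): (7,X), (8,Y), (12,Y), (18,X), (20,X), (20,Y), (27,Y), (28,X), (29,X), (30,X), (33,Y)
ranks: 7->1, 8->2, 12->3, 18->4, 20->5.5, 20->5.5, 27->7, 28->8, 29->9, 30->10, 33->11
Step 2: Rank sum for X: R1 = 1 + 4 + 5.5 + 8 + 9 + 10 = 37.5.
Step 3: U_X = R1 - n1(n1+1)/2 = 37.5 - 6*7/2 = 37.5 - 21 = 16.5.
       U_Y = n1*n2 - U_X = 30 - 16.5 = 13.5.
Step 4: Ties are present, so use the tie-corrected normal approximation (with continuity correction) for the p-value.
Step 5: p-value = 0.854805; compare to alpha = 0.1. fail to reject H0.

U_X = 16.5, p = 0.854805, fail to reject H0 at alpha = 0.1.


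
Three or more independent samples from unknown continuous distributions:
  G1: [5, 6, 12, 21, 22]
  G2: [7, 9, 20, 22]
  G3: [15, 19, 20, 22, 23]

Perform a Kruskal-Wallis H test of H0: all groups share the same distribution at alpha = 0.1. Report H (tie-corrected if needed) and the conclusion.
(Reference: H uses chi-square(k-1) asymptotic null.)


Step 1: Combine all N = 14 observations and assign midranks.
sorted (value, group, rank): (5,G1,1), (6,G1,2), (7,G2,3), (9,G2,4), (12,G1,5), (15,G3,6), (19,G3,7), (20,G2,8.5), (20,G3,8.5), (21,G1,10), (22,G1,12), (22,G2,12), (22,G3,12), (23,G3,14)
Step 2: Sum ranks within each group.
R_1 = 30 (n_1 = 5)
R_2 = 27.5 (n_2 = 4)
R_3 = 47.5 (n_3 = 5)
Step 3: H = 12/(N(N+1)) * sum(R_i^2/n_i) - 3(N+1)
     = 12/(14*15) * (30^2/5 + 27.5^2/4 + 47.5^2/5) - 3*15
     = 0.057143 * 820.312 - 45
     = 1.875000.
Step 4: Ties present; correction factor C = 1 - 30/(14^3 - 14) = 0.989011. Corrected H = 1.875000 / 0.989011 = 1.895833.
Step 5: Under H0, H ~ chi^2(2); p-value = 0.387548.
Step 6: alpha = 0.1. fail to reject H0.

H = 1.8958, df = 2, p = 0.387548, fail to reject H0.


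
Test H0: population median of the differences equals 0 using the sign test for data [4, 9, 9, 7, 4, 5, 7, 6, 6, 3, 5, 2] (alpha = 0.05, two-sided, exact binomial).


Step 1: Discard zero differences. Original n = 12; n_eff = number of nonzero differences = 12.
Nonzero differences (with sign): +4, +9, +9, +7, +4, +5, +7, +6, +6, +3, +5, +2
Step 2: Count signs: positive = 12, negative = 0.
Step 3: Under H0: P(positive) = 0.5, so the number of positives S ~ Bin(12, 0.5).
Step 4: Two-sided exact p-value = sum of Bin(12,0.5) probabilities at or below the observed probability = 0.000488.
Step 5: alpha = 0.05. reject H0.

n_eff = 12, pos = 12, neg = 0, p = 0.000488, reject H0.


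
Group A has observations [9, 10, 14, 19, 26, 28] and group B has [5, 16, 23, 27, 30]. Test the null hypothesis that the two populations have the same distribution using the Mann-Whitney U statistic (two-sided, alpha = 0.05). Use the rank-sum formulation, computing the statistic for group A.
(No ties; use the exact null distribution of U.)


Step 1: Combine and sort all 11 observations; assign midranks.
sorted (value, group): (5,Y), (9,X), (10,X), (14,X), (16,Y), (19,X), (23,Y), (26,X), (27,Y), (28,X), (30,Y)
ranks: 5->1, 9->2, 10->3, 14->4, 16->5, 19->6, 23->7, 26->8, 27->9, 28->10, 30->11
Step 2: Rank sum for X: R1 = 2 + 3 + 4 + 6 + 8 + 10 = 33.
Step 3: U_X = R1 - n1(n1+1)/2 = 33 - 6*7/2 = 33 - 21 = 12.
       U_Y = n1*n2 - U_X = 30 - 12 = 18.
Step 4: No ties, so the exact null distribution of U (based on enumerating the C(11,6) = 462 equally likely rank assignments) gives the two-sided p-value.
Step 5: p-value = 0.662338; compare to alpha = 0.05. fail to reject H0.

U_X = 12, p = 0.662338, fail to reject H0 at alpha = 0.05.


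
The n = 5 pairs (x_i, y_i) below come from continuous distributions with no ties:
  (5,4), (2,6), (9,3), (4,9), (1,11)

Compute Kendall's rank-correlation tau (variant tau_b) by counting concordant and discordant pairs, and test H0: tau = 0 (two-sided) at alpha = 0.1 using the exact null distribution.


Step 1: Enumerate the 10 unordered pairs (i,j) with i<j and classify each by sign(x_j-x_i) * sign(y_j-y_i).
  (1,2):dx=-3,dy=+2->D; (1,3):dx=+4,dy=-1->D; (1,4):dx=-1,dy=+5->D; (1,5):dx=-4,dy=+7->D
  (2,3):dx=+7,dy=-3->D; (2,4):dx=+2,dy=+3->C; (2,5):dx=-1,dy=+5->D; (3,4):dx=-5,dy=+6->D
  (3,5):dx=-8,dy=+8->D; (4,5):dx=-3,dy=+2->D
Step 2: C = 1, D = 9, total pairs = 10.
Step 3: tau = (C - D)/(n(n-1)/2) = (1 - 9)/10 = -0.800000.
Step 4: Exact two-sided p-value (enumerate n! = 120 permutations of y under H0): p = 0.083333.
Step 5: alpha = 0.1. reject H0.

tau_b = -0.8000 (C=1, D=9), p = 0.083333, reject H0.


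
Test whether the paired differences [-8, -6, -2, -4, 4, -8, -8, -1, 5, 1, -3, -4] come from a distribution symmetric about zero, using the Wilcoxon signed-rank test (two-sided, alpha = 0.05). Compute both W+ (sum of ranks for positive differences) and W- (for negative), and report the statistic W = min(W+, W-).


Step 1: Drop any zero differences (none here) and take |d_i|.
|d| = [8, 6, 2, 4, 4, 8, 8, 1, 5, 1, 3, 4]
Step 2: Midrank |d_i| (ties get averaged ranks).
ranks: |8|->11, |6|->9, |2|->3, |4|->6, |4|->6, |8|->11, |8|->11, |1|->1.5, |5|->8, |1|->1.5, |3|->4, |4|->6
Step 3: Attach original signs; sum ranks with positive sign and with negative sign.
W+ = 6 + 8 + 1.5 = 15.5
W- = 11 + 9 + 3 + 6 + 11 + 11 + 1.5 + 4 + 6 = 62.5
(Check: W+ + W- = 78 should equal n(n+1)/2 = 78.)
Step 4: Test statistic W = min(W+, W-) = 15.5.
Step 5: Ties in |d|, so use the tie-corrected normal approximation.
        E[W] = n(n+1)/4 = 12*13/4 = 39.
        Tie groups: |d|=1 (t=2), |d|=4 (t=3), |d|=8 (t=3); sum(t^3 - t) = 54.
        Var[W] = n(n+1)(2n+1)/24 - sum(t^3-t)/48 = 3900/24 - 54/48 = 161.375.
        z = (W - E[W]) / sqrt(Var[W]) = (15.5 - 39) / 12.7033 = -1.8499.
        Two-sided p = 2*Phi(z) = 0.064327.
Step 6: alpha = 0.05. fail to reject H0.

W+ = 15.5, W- = 62.5, W = min = 15.5, p = 0.064327, fail to reject H0.


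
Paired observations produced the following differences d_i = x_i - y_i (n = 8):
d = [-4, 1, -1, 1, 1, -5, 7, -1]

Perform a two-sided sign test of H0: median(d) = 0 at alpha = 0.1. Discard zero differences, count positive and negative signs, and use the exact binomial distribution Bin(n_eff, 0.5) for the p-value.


Step 1: Discard zero differences. Original n = 8; n_eff = number of nonzero differences = 8.
Nonzero differences (with sign): -4, +1, -1, +1, +1, -5, +7, -1
Step 2: Count signs: positive = 4, negative = 4.
Step 3: Under H0: P(positive) = 0.5, so the number of positives S ~ Bin(8, 0.5).
Step 4: Two-sided exact p-value = sum of Bin(8,0.5) probabilities at or below the observed probability = 1.000000.
Step 5: alpha = 0.1. fail to reject H0.

n_eff = 8, pos = 4, neg = 4, p = 1.000000, fail to reject H0.


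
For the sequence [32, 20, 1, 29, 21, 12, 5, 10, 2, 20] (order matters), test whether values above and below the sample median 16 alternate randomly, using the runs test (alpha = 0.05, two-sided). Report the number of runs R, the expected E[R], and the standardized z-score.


Step 1: Compute median = 16; label A = above, B = below.
Labels in order: AABAABBBBA  (n_A = 5, n_B = 5)
Step 2: Count runs R = 5.
Step 3: Under H0 (random ordering), E[R] = 2*n_A*n_B/(n_A+n_B) + 1 = 2*5*5/10 + 1 = 6.0000.
        Var[R] = 2*n_A*n_B*(2*n_A*n_B - n_A - n_B) / ((n_A+n_B)^2 * (n_A+n_B-1)) = 2000/900 = 2.2222.
        SD[R] = 1.4907.
Step 4: Continuity-corrected z = (R + 0.5 - E[R]) / SD[R] = (5 + 0.5 - 6.0000) / 1.4907 = -0.3354.
Step 5: Two-sided p-value via normal approximation = 2*(1 - Phi(|z|)) = 0.737316.
Step 6: alpha = 0.05. fail to reject H0.

R = 5, z = -0.3354, p = 0.737316, fail to reject H0.


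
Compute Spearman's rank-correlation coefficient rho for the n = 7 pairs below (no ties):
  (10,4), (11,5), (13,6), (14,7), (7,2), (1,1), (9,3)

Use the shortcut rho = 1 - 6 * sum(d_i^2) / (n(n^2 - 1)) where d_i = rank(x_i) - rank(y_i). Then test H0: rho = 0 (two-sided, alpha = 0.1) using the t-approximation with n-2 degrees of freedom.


Step 1: Rank x and y separately (midranks; no ties here).
rank(x): 10->4, 11->5, 13->6, 14->7, 7->2, 1->1, 9->3
rank(y): 4->4, 5->5, 6->6, 7->7, 2->2, 1->1, 3->3
Step 2: d_i = R_x(i) - R_y(i); compute d_i^2.
  (4-4)^2=0, (5-5)^2=0, (6-6)^2=0, (7-7)^2=0, (2-2)^2=0, (1-1)^2=0, (3-3)^2=0
sum(d^2) = 0.
Step 3: rho = 1 - 6*0 / (7*(7^2 - 1)) = 1 - 0/336 = 1.000000.
Step 5: Two-sided p-value from the t-distribution with 5 df = 0.000000.
Step 6: alpha = 0.1. reject H0.

rho = 1.0000, p = 0.000000, reject H0 at alpha = 0.1.


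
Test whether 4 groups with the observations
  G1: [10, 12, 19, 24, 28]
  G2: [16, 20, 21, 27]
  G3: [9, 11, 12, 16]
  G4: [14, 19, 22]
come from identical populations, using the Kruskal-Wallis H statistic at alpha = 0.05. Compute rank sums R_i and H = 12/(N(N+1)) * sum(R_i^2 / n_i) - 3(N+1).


Step 1: Combine all N = 16 observations and assign midranks.
sorted (value, group, rank): (9,G3,1), (10,G1,2), (11,G3,3), (12,G1,4.5), (12,G3,4.5), (14,G4,6), (16,G2,7.5), (16,G3,7.5), (19,G1,9.5), (19,G4,9.5), (20,G2,11), (21,G2,12), (22,G4,13), (24,G1,14), (27,G2,15), (28,G1,16)
Step 2: Sum ranks within each group.
R_1 = 46 (n_1 = 5)
R_2 = 45.5 (n_2 = 4)
R_3 = 16 (n_3 = 4)
R_4 = 28.5 (n_4 = 3)
Step 3: H = 12/(N(N+1)) * sum(R_i^2/n_i) - 3(N+1)
     = 12/(16*17) * (46^2/5 + 45.5^2/4 + 16^2/4 + 28.5^2/3) - 3*17
     = 0.044118 * 1275.51 - 51
     = 5.272610.
Step 4: Ties present; correction factor C = 1 - 18/(16^3 - 16) = 0.995588. Corrected H = 5.272610 / 0.995588 = 5.295975.
Step 5: Under H0, H ~ chi^2(3); p-value = 0.151364.
Step 6: alpha = 0.05. fail to reject H0.

H = 5.2960, df = 3, p = 0.151364, fail to reject H0.


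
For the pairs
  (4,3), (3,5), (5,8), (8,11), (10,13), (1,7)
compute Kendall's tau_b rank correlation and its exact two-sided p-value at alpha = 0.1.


Step 1: Enumerate the 15 unordered pairs (i,j) with i<j and classify each by sign(x_j-x_i) * sign(y_j-y_i).
  (1,2):dx=-1,dy=+2->D; (1,3):dx=+1,dy=+5->C; (1,4):dx=+4,dy=+8->C; (1,5):dx=+6,dy=+10->C
  (1,6):dx=-3,dy=+4->D; (2,3):dx=+2,dy=+3->C; (2,4):dx=+5,dy=+6->C; (2,5):dx=+7,dy=+8->C
  (2,6):dx=-2,dy=+2->D; (3,4):dx=+3,dy=+3->C; (3,5):dx=+5,dy=+5->C; (3,6):dx=-4,dy=-1->C
  (4,5):dx=+2,dy=+2->C; (4,6):dx=-7,dy=-4->C; (5,6):dx=-9,dy=-6->C
Step 2: C = 12, D = 3, total pairs = 15.
Step 3: tau = (C - D)/(n(n-1)/2) = (12 - 3)/15 = 0.600000.
Step 4: Exact two-sided p-value (enumerate n! = 720 permutations of y under H0): p = 0.136111.
Step 5: alpha = 0.1. fail to reject H0.

tau_b = 0.6000 (C=12, D=3), p = 0.136111, fail to reject H0.


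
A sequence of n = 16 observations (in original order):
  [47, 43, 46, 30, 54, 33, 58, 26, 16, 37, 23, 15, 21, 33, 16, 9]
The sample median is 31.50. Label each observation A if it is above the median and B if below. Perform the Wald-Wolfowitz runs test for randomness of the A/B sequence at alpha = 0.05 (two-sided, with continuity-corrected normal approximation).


Step 1: Compute median = 31.50; label A = above, B = below.
Labels in order: AAABAAABBABBBABB  (n_A = 8, n_B = 8)
Step 2: Count runs R = 8.
Step 3: Under H0 (random ordering), E[R] = 2*n_A*n_B/(n_A+n_B) + 1 = 2*8*8/16 + 1 = 9.0000.
        Var[R] = 2*n_A*n_B*(2*n_A*n_B - n_A - n_B) / ((n_A+n_B)^2 * (n_A+n_B-1)) = 14336/3840 = 3.7333.
        SD[R] = 1.9322.
Step 4: Continuity-corrected z = (R + 0.5 - E[R]) / SD[R] = (8 + 0.5 - 9.0000) / 1.9322 = -0.2588.
Step 5: Two-sided p-value via normal approximation = 2*(1 - Phi(|z|)) = 0.795809.
Step 6: alpha = 0.05. fail to reject H0.

R = 8, z = -0.2588, p = 0.795809, fail to reject H0.


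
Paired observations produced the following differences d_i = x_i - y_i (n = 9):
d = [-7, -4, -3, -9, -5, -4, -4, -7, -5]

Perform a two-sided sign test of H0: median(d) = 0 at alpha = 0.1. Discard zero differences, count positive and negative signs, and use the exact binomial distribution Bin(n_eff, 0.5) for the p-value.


Step 1: Discard zero differences. Original n = 9; n_eff = number of nonzero differences = 9.
Nonzero differences (with sign): -7, -4, -3, -9, -5, -4, -4, -7, -5
Step 2: Count signs: positive = 0, negative = 9.
Step 3: Under H0: P(positive) = 0.5, so the number of positives S ~ Bin(9, 0.5).
Step 4: Two-sided exact p-value = sum of Bin(9,0.5) probabilities at or below the observed probability = 0.003906.
Step 5: alpha = 0.1. reject H0.

n_eff = 9, pos = 0, neg = 9, p = 0.003906, reject H0.


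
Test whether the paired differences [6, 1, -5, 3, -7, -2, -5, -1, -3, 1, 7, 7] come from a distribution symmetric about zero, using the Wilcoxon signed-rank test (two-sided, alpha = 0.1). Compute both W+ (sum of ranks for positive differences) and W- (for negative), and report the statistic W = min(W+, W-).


Step 1: Drop any zero differences (none here) and take |d_i|.
|d| = [6, 1, 5, 3, 7, 2, 5, 1, 3, 1, 7, 7]
Step 2: Midrank |d_i| (ties get averaged ranks).
ranks: |6|->9, |1|->2, |5|->7.5, |3|->5.5, |7|->11, |2|->4, |5|->7.5, |1|->2, |3|->5.5, |1|->2, |7|->11, |7|->11
Step 3: Attach original signs; sum ranks with positive sign and with negative sign.
W+ = 9 + 2 + 5.5 + 2 + 11 + 11 = 40.5
W- = 7.5 + 11 + 4 + 7.5 + 2 + 5.5 = 37.5
(Check: W+ + W- = 78 should equal n(n+1)/2 = 78.)
Step 4: Test statistic W = min(W+, W-) = 37.5.
Step 5: Ties in |d|, so use the tie-corrected normal approximation.
        E[W] = n(n+1)/4 = 12*13/4 = 39.
        Tie groups: |d|=1 (t=3), |d|=3 (t=2), |d|=5 (t=2), |d|=7 (t=3); sum(t^3 - t) = 60.
        Var[W] = n(n+1)(2n+1)/24 - sum(t^3-t)/48 = 3900/24 - 60/48 = 161.25.
        z = (W - E[W]) / sqrt(Var[W]) = (37.5 - 39) / 12.6984 = -0.1181.
        Two-sided p = 2*Phi(z) = 0.905969.
Step 6: alpha = 0.1. fail to reject H0.

W+ = 40.5, W- = 37.5, W = min = 37.5, p = 0.905969, fail to reject H0.


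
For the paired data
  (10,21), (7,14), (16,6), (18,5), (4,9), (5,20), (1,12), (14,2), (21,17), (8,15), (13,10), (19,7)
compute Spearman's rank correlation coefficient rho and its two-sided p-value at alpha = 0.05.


Step 1: Rank x and y separately (midranks; no ties here).
rank(x): 10->6, 7->4, 16->9, 18->10, 4->2, 5->3, 1->1, 14->8, 21->12, 8->5, 13->7, 19->11
rank(y): 21->12, 14->8, 6->3, 5->2, 9->5, 20->11, 12->7, 2->1, 17->10, 15->9, 10->6, 7->4
Step 2: d_i = R_x(i) - R_y(i); compute d_i^2.
  (6-12)^2=36, (4-8)^2=16, (9-3)^2=36, (10-2)^2=64, (2-5)^2=9, (3-11)^2=64, (1-7)^2=36, (8-1)^2=49, (12-10)^2=4, (5-9)^2=16, (7-6)^2=1, (11-4)^2=49
sum(d^2) = 380.
Step 3: rho = 1 - 6*380 / (12*(12^2 - 1)) = 1 - 2280/1716 = -0.328671.
Step 4: Under H0, t = rho * sqrt((n-2)/(1-rho^2)) = -1.1005 ~ t(10).
Step 5: Two-sided p-value from the t-distribution with 10 df = 0.296904.
Step 6: alpha = 0.05. fail to reject H0.

rho = -0.3287, p = 0.296904, fail to reject H0 at alpha = 0.05.


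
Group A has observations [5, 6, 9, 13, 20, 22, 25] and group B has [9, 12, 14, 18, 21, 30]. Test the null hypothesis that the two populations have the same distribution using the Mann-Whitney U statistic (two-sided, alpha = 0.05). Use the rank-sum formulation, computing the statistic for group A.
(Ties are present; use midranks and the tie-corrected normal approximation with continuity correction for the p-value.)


Step 1: Combine and sort all 13 observations; assign midranks.
sorted (value, group): (5,X), (6,X), (9,X), (9,Y), (12,Y), (13,X), (14,Y), (18,Y), (20,X), (21,Y), (22,X), (25,X), (30,Y)
ranks: 5->1, 6->2, 9->3.5, 9->3.5, 12->5, 13->6, 14->7, 18->8, 20->9, 21->10, 22->11, 25->12, 30->13
Step 2: Rank sum for X: R1 = 1 + 2 + 3.5 + 6 + 9 + 11 + 12 = 44.5.
Step 3: U_X = R1 - n1(n1+1)/2 = 44.5 - 7*8/2 = 44.5 - 28 = 16.5.
       U_Y = n1*n2 - U_X = 42 - 16.5 = 25.5.
Step 4: Ties are present, so use the tie-corrected normal approximation (with continuity correction) for the p-value.
Step 5: p-value = 0.567176; compare to alpha = 0.05. fail to reject H0.

U_X = 16.5, p = 0.567176, fail to reject H0 at alpha = 0.05.


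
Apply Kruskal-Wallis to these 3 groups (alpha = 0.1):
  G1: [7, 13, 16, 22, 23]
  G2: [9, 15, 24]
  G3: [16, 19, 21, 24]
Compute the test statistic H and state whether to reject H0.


Step 1: Combine all N = 12 observations and assign midranks.
sorted (value, group, rank): (7,G1,1), (9,G2,2), (13,G1,3), (15,G2,4), (16,G1,5.5), (16,G3,5.5), (19,G3,7), (21,G3,8), (22,G1,9), (23,G1,10), (24,G2,11.5), (24,G3,11.5)
Step 2: Sum ranks within each group.
R_1 = 28.5 (n_1 = 5)
R_2 = 17.5 (n_2 = 3)
R_3 = 32 (n_3 = 4)
Step 3: H = 12/(N(N+1)) * sum(R_i^2/n_i) - 3(N+1)
     = 12/(12*13) * (28.5^2/5 + 17.5^2/3 + 32^2/4) - 3*13
     = 0.076923 * 520.533 - 39
     = 1.041026.
Step 4: Ties present; correction factor C = 1 - 12/(12^3 - 12) = 0.993007. Corrected H = 1.041026 / 0.993007 = 1.048357.
Step 5: Under H0, H ~ chi^2(2); p-value = 0.592042.
Step 6: alpha = 0.1. fail to reject H0.

H = 1.0484, df = 2, p = 0.592042, fail to reject H0.


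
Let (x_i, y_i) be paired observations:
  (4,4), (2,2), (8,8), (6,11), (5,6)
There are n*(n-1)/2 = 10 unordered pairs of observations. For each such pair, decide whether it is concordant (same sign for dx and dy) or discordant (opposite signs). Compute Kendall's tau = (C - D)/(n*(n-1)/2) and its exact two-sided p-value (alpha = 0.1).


Step 1: Enumerate the 10 unordered pairs (i,j) with i<j and classify each by sign(x_j-x_i) * sign(y_j-y_i).
  (1,2):dx=-2,dy=-2->C; (1,3):dx=+4,dy=+4->C; (1,4):dx=+2,dy=+7->C; (1,5):dx=+1,dy=+2->C
  (2,3):dx=+6,dy=+6->C; (2,4):dx=+4,dy=+9->C; (2,5):dx=+3,dy=+4->C; (3,4):dx=-2,dy=+3->D
  (3,5):dx=-3,dy=-2->C; (4,5):dx=-1,dy=-5->C
Step 2: C = 9, D = 1, total pairs = 10.
Step 3: tau = (C - D)/(n(n-1)/2) = (9 - 1)/10 = 0.800000.
Step 4: Exact two-sided p-value (enumerate n! = 120 permutations of y under H0): p = 0.083333.
Step 5: alpha = 0.1. reject H0.

tau_b = 0.8000 (C=9, D=1), p = 0.083333, reject H0.


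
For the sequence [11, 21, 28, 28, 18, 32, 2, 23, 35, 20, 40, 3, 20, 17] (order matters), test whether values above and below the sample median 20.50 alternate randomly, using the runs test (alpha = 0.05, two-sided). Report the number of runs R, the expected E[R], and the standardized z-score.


Step 1: Compute median = 20.50; label A = above, B = below.
Labels in order: BAAABABAABABBB  (n_A = 7, n_B = 7)
Step 2: Count runs R = 9.
Step 3: Under H0 (random ordering), E[R] = 2*n_A*n_B/(n_A+n_B) + 1 = 2*7*7/14 + 1 = 8.0000.
        Var[R] = 2*n_A*n_B*(2*n_A*n_B - n_A - n_B) / ((n_A+n_B)^2 * (n_A+n_B-1)) = 8232/2548 = 3.2308.
        SD[R] = 1.7974.
Step 4: Continuity-corrected z = (R - 0.5 - E[R]) / SD[R] = (9 - 0.5 - 8.0000) / 1.7974 = 0.2782.
Step 5: Two-sided p-value via normal approximation = 2*(1 - Phi(|z|)) = 0.780879.
Step 6: alpha = 0.05. fail to reject H0.

R = 9, z = 0.2782, p = 0.780879, fail to reject H0.


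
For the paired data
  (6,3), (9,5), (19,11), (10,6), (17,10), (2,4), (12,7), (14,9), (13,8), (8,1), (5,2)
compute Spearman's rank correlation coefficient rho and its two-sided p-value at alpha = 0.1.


Step 1: Rank x and y separately (midranks; no ties here).
rank(x): 6->3, 9->5, 19->11, 10->6, 17->10, 2->1, 12->7, 14->9, 13->8, 8->4, 5->2
rank(y): 3->3, 5->5, 11->11, 6->6, 10->10, 4->4, 7->7, 9->9, 8->8, 1->1, 2->2
Step 2: d_i = R_x(i) - R_y(i); compute d_i^2.
  (3-3)^2=0, (5-5)^2=0, (11-11)^2=0, (6-6)^2=0, (10-10)^2=0, (1-4)^2=9, (7-7)^2=0, (9-9)^2=0, (8-8)^2=0, (4-1)^2=9, (2-2)^2=0
sum(d^2) = 18.
Step 3: rho = 1 - 6*18 / (11*(11^2 - 1)) = 1 - 108/1320 = 0.918182.
Step 4: Under H0, t = rho * sqrt((n-2)/(1-rho^2)) = 6.9531 ~ t(9).
Step 5: Two-sided p-value from the t-distribution with 9 df = 0.000067.
Step 6: alpha = 0.1. reject H0.

rho = 0.9182, p = 0.000067, reject H0 at alpha = 0.1.


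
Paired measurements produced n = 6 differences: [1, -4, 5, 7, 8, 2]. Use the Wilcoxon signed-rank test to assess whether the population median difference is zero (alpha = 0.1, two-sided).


Step 1: Drop any zero differences (none here) and take |d_i|.
|d| = [1, 4, 5, 7, 8, 2]
Step 2: Midrank |d_i| (ties get averaged ranks).
ranks: |1|->1, |4|->3, |5|->4, |7|->5, |8|->6, |2|->2
Step 3: Attach original signs; sum ranks with positive sign and with negative sign.
W+ = 1 + 4 + 5 + 6 + 2 = 18
W- = 3 = 3
(Check: W+ + W- = 21 should equal n(n+1)/2 = 21.)
Step 4: Test statistic W = min(W+, W-) = 3.
Step 5: No ties, so the exact null distribution over the 2^6 = 64 sign assignments gives the two-sided p-value = 0.156250.
Step 6: alpha = 0.1. fail to reject H0.

W+ = 18, W- = 3, W = min = 3, p = 0.156250, fail to reject H0.


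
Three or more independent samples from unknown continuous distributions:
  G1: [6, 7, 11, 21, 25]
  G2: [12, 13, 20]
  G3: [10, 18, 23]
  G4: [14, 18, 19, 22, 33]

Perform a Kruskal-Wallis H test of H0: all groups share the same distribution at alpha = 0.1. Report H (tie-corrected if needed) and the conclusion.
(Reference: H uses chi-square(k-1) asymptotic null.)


Step 1: Combine all N = 16 observations and assign midranks.
sorted (value, group, rank): (6,G1,1), (7,G1,2), (10,G3,3), (11,G1,4), (12,G2,5), (13,G2,6), (14,G4,7), (18,G3,8.5), (18,G4,8.5), (19,G4,10), (20,G2,11), (21,G1,12), (22,G4,13), (23,G3,14), (25,G1,15), (33,G4,16)
Step 2: Sum ranks within each group.
R_1 = 34 (n_1 = 5)
R_2 = 22 (n_2 = 3)
R_3 = 25.5 (n_3 = 3)
R_4 = 54.5 (n_4 = 5)
Step 3: H = 12/(N(N+1)) * sum(R_i^2/n_i) - 3(N+1)
     = 12/(16*17) * (34^2/5 + 22^2/3 + 25.5^2/3 + 54.5^2/5) - 3*17
     = 0.044118 * 1203.33 - 51
     = 2.088235.
Step 4: Ties present; correction factor C = 1 - 6/(16^3 - 16) = 0.998529. Corrected H = 2.088235 / 0.998529 = 2.091311.
Step 5: Under H0, H ~ chi^2(3); p-value = 0.553673.
Step 6: alpha = 0.1. fail to reject H0.

H = 2.0913, df = 3, p = 0.553673, fail to reject H0.


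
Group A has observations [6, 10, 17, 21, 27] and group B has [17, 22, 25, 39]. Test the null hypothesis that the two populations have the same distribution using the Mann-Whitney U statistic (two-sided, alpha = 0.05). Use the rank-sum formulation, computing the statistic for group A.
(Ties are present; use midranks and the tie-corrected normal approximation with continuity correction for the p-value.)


Step 1: Combine and sort all 9 observations; assign midranks.
sorted (value, group): (6,X), (10,X), (17,X), (17,Y), (21,X), (22,Y), (25,Y), (27,X), (39,Y)
ranks: 6->1, 10->2, 17->3.5, 17->3.5, 21->5, 22->6, 25->7, 27->8, 39->9
Step 2: Rank sum for X: R1 = 1 + 2 + 3.5 + 5 + 8 = 19.5.
Step 3: U_X = R1 - n1(n1+1)/2 = 19.5 - 5*6/2 = 19.5 - 15 = 4.5.
       U_Y = n1*n2 - U_X = 20 - 4.5 = 15.5.
Step 4: Ties are present, so use the tie-corrected normal approximation (with continuity correction) for the p-value.
Step 5: p-value = 0.218742; compare to alpha = 0.05. fail to reject H0.

U_X = 4.5, p = 0.218742, fail to reject H0 at alpha = 0.05.


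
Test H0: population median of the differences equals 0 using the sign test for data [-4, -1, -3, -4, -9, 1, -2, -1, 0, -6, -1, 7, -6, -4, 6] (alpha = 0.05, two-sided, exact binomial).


Step 1: Discard zero differences. Original n = 15; n_eff = number of nonzero differences = 14.
Nonzero differences (with sign): -4, -1, -3, -4, -9, +1, -2, -1, -6, -1, +7, -6, -4, +6
Step 2: Count signs: positive = 3, negative = 11.
Step 3: Under H0: P(positive) = 0.5, so the number of positives S ~ Bin(14, 0.5).
Step 4: Two-sided exact p-value = sum of Bin(14,0.5) probabilities at or below the observed probability = 0.057373.
Step 5: alpha = 0.05. fail to reject H0.

n_eff = 14, pos = 3, neg = 11, p = 0.057373, fail to reject H0.


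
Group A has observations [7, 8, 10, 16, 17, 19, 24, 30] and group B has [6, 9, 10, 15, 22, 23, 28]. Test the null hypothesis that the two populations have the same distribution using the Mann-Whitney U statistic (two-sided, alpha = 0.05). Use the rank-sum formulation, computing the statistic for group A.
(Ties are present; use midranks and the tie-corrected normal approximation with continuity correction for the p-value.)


Step 1: Combine and sort all 15 observations; assign midranks.
sorted (value, group): (6,Y), (7,X), (8,X), (9,Y), (10,X), (10,Y), (15,Y), (16,X), (17,X), (19,X), (22,Y), (23,Y), (24,X), (28,Y), (30,X)
ranks: 6->1, 7->2, 8->3, 9->4, 10->5.5, 10->5.5, 15->7, 16->8, 17->9, 19->10, 22->11, 23->12, 24->13, 28->14, 30->15
Step 2: Rank sum for X: R1 = 2 + 3 + 5.5 + 8 + 9 + 10 + 13 + 15 = 65.5.
Step 3: U_X = R1 - n1(n1+1)/2 = 65.5 - 8*9/2 = 65.5 - 36 = 29.5.
       U_Y = n1*n2 - U_X = 56 - 29.5 = 26.5.
Step 4: Ties are present, so use the tie-corrected normal approximation (with continuity correction) for the p-value.
Step 5: p-value = 0.907786; compare to alpha = 0.05. fail to reject H0.

U_X = 29.5, p = 0.907786, fail to reject H0 at alpha = 0.05.
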